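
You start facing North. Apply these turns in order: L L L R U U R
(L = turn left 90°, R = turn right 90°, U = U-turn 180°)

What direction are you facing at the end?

Answer: Final heading: West

Derivation:
Start: North
  L (left (90° counter-clockwise)) -> West
  L (left (90° counter-clockwise)) -> South
  L (left (90° counter-clockwise)) -> East
  R (right (90° clockwise)) -> South
  U (U-turn (180°)) -> North
  U (U-turn (180°)) -> South
  R (right (90° clockwise)) -> West
Final: West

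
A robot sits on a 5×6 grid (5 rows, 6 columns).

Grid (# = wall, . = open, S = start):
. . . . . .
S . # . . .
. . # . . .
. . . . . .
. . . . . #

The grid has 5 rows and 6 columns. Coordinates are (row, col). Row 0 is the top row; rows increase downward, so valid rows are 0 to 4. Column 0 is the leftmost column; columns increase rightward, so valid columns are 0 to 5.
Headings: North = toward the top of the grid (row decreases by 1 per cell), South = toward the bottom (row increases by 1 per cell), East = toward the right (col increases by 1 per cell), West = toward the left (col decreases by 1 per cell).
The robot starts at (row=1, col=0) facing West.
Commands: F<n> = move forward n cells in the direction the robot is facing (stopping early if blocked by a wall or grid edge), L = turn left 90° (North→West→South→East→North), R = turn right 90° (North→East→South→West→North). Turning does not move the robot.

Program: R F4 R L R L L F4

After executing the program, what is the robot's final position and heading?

Answer: Final position: (row=0, col=0), facing West

Derivation:
Start: (row=1, col=0), facing West
  R: turn right, now facing North
  F4: move forward 1/4 (blocked), now at (row=0, col=0)
  R: turn right, now facing East
  L: turn left, now facing North
  R: turn right, now facing East
  L: turn left, now facing North
  L: turn left, now facing West
  F4: move forward 0/4 (blocked), now at (row=0, col=0)
Final: (row=0, col=0), facing West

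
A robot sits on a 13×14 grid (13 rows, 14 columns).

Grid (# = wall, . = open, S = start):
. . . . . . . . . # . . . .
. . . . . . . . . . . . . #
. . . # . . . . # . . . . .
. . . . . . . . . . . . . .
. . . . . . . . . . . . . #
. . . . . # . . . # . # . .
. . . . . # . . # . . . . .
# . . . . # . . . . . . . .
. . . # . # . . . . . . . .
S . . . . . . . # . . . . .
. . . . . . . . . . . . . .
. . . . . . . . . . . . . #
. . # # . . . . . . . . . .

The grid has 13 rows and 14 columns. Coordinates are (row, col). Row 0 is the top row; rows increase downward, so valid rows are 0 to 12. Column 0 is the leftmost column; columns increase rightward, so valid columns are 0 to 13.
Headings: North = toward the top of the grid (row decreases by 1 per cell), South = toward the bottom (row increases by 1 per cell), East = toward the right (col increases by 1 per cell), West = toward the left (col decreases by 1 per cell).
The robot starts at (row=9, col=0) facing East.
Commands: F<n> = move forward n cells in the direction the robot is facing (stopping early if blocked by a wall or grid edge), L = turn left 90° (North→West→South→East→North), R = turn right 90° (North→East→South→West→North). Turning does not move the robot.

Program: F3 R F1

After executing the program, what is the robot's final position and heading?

Start: (row=9, col=0), facing East
  F3: move forward 3, now at (row=9, col=3)
  R: turn right, now facing South
  F1: move forward 1, now at (row=10, col=3)
Final: (row=10, col=3), facing South

Answer: Final position: (row=10, col=3), facing South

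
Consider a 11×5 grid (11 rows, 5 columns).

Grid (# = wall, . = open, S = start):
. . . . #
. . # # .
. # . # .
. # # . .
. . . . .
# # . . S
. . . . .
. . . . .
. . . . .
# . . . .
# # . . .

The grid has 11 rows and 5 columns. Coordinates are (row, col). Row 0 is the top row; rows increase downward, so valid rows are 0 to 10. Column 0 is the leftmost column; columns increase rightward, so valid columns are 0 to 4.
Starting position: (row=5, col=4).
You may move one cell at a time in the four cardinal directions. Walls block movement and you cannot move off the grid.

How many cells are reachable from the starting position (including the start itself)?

BFS flood-fill from (row=5, col=4):
  Distance 0: (row=5, col=4)
  Distance 1: (row=4, col=4), (row=5, col=3), (row=6, col=4)
  Distance 2: (row=3, col=4), (row=4, col=3), (row=5, col=2), (row=6, col=3), (row=7, col=4)
  Distance 3: (row=2, col=4), (row=3, col=3), (row=4, col=2), (row=6, col=2), (row=7, col=3), (row=8, col=4)
  Distance 4: (row=1, col=4), (row=4, col=1), (row=6, col=1), (row=7, col=2), (row=8, col=3), (row=9, col=4)
  Distance 5: (row=4, col=0), (row=6, col=0), (row=7, col=1), (row=8, col=2), (row=9, col=3), (row=10, col=4)
  Distance 6: (row=3, col=0), (row=7, col=0), (row=8, col=1), (row=9, col=2), (row=10, col=3)
  Distance 7: (row=2, col=0), (row=8, col=0), (row=9, col=1), (row=10, col=2)
  Distance 8: (row=1, col=0)
  Distance 9: (row=0, col=0), (row=1, col=1)
  Distance 10: (row=0, col=1)
  Distance 11: (row=0, col=2)
  Distance 12: (row=0, col=3)
Total reachable: 42 (grid has 43 open cells total)

Answer: Reachable cells: 42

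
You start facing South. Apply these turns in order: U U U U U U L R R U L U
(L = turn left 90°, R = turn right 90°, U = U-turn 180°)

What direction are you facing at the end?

Start: South
  U (U-turn (180°)) -> North
  U (U-turn (180°)) -> South
  U (U-turn (180°)) -> North
  U (U-turn (180°)) -> South
  U (U-turn (180°)) -> North
  U (U-turn (180°)) -> South
  L (left (90° counter-clockwise)) -> East
  R (right (90° clockwise)) -> South
  R (right (90° clockwise)) -> West
  U (U-turn (180°)) -> East
  L (left (90° counter-clockwise)) -> North
  U (U-turn (180°)) -> South
Final: South

Answer: Final heading: South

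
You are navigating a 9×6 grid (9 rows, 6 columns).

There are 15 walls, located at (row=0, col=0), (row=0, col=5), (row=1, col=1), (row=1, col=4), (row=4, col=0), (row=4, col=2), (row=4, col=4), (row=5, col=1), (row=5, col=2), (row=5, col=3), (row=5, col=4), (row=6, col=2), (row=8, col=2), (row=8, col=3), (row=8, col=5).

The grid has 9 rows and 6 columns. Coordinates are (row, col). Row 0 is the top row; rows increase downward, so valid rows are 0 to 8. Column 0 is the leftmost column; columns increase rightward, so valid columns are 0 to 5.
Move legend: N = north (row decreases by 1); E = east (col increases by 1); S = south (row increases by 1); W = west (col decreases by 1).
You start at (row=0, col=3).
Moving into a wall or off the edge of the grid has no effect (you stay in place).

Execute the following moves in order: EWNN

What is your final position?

Answer: Final position: (row=0, col=3)

Derivation:
Start: (row=0, col=3)
  E (east): (row=0, col=3) -> (row=0, col=4)
  W (west): (row=0, col=4) -> (row=0, col=3)
  N (north): blocked, stay at (row=0, col=3)
  N (north): blocked, stay at (row=0, col=3)
Final: (row=0, col=3)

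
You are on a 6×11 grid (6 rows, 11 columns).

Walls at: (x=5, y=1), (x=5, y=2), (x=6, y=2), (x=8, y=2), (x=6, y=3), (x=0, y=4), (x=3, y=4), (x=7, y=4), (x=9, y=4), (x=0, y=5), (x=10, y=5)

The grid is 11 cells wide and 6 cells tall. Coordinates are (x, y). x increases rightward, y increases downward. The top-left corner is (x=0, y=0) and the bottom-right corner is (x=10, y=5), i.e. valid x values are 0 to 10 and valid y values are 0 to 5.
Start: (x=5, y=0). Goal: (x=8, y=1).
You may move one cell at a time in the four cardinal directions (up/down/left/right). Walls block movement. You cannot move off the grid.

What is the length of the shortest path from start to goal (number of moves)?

BFS from (x=5, y=0) until reaching (x=8, y=1):
  Distance 0: (x=5, y=0)
  Distance 1: (x=4, y=0), (x=6, y=0)
  Distance 2: (x=3, y=0), (x=7, y=0), (x=4, y=1), (x=6, y=1)
  Distance 3: (x=2, y=0), (x=8, y=0), (x=3, y=1), (x=7, y=1), (x=4, y=2)
  Distance 4: (x=1, y=0), (x=9, y=0), (x=2, y=1), (x=8, y=1), (x=3, y=2), (x=7, y=2), (x=4, y=3)  <- goal reached here
One shortest path (4 moves): (x=5, y=0) -> (x=6, y=0) -> (x=7, y=0) -> (x=8, y=0) -> (x=8, y=1)

Answer: Shortest path length: 4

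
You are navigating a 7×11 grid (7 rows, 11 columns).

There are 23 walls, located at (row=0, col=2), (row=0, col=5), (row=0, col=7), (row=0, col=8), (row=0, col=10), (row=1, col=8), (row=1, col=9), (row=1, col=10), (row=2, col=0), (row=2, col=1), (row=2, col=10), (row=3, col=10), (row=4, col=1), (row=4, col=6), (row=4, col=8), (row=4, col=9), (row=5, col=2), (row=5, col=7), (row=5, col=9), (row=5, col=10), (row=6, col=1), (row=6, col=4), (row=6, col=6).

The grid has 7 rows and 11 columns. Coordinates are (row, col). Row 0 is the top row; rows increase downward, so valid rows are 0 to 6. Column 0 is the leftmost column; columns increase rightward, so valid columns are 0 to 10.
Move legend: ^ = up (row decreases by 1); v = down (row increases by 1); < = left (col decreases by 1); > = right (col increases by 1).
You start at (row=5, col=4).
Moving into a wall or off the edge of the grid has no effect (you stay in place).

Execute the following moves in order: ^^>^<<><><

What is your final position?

Start: (row=5, col=4)
  ^ (up): (row=5, col=4) -> (row=4, col=4)
  ^ (up): (row=4, col=4) -> (row=3, col=4)
  > (right): (row=3, col=4) -> (row=3, col=5)
  ^ (up): (row=3, col=5) -> (row=2, col=5)
  < (left): (row=2, col=5) -> (row=2, col=4)
  < (left): (row=2, col=4) -> (row=2, col=3)
  > (right): (row=2, col=3) -> (row=2, col=4)
  < (left): (row=2, col=4) -> (row=2, col=3)
  > (right): (row=2, col=3) -> (row=2, col=4)
  < (left): (row=2, col=4) -> (row=2, col=3)
Final: (row=2, col=3)

Answer: Final position: (row=2, col=3)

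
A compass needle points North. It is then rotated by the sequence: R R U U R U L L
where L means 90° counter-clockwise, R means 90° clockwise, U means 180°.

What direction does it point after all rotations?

Answer: Final heading: West

Derivation:
Start: North
  R (right (90° clockwise)) -> East
  R (right (90° clockwise)) -> South
  U (U-turn (180°)) -> North
  U (U-turn (180°)) -> South
  R (right (90° clockwise)) -> West
  U (U-turn (180°)) -> East
  L (left (90° counter-clockwise)) -> North
  L (left (90° counter-clockwise)) -> West
Final: West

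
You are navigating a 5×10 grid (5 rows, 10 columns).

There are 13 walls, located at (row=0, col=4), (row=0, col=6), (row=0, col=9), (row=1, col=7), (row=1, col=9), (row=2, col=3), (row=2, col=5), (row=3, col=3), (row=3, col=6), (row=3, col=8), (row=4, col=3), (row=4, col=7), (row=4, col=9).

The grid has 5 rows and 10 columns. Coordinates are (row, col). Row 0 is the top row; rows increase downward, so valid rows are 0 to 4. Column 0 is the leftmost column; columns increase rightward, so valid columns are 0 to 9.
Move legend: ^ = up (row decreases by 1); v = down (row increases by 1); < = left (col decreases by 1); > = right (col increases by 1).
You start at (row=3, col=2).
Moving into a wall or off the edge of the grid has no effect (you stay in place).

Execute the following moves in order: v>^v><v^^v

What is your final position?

Start: (row=3, col=2)
  v (down): (row=3, col=2) -> (row=4, col=2)
  > (right): blocked, stay at (row=4, col=2)
  ^ (up): (row=4, col=2) -> (row=3, col=2)
  v (down): (row=3, col=2) -> (row=4, col=2)
  > (right): blocked, stay at (row=4, col=2)
  < (left): (row=4, col=2) -> (row=4, col=1)
  v (down): blocked, stay at (row=4, col=1)
  ^ (up): (row=4, col=1) -> (row=3, col=1)
  ^ (up): (row=3, col=1) -> (row=2, col=1)
  v (down): (row=2, col=1) -> (row=3, col=1)
Final: (row=3, col=1)

Answer: Final position: (row=3, col=1)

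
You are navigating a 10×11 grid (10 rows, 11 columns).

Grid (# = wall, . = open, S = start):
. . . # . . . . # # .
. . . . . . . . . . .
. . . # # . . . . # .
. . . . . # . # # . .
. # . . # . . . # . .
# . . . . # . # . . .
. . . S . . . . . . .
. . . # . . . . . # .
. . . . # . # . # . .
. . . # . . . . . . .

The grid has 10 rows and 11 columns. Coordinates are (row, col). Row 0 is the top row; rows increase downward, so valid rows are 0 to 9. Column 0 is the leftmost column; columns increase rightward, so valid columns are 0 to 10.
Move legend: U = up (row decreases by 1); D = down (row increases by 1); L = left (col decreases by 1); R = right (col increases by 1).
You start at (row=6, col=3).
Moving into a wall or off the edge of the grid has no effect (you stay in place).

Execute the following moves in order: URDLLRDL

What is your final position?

Answer: Final position: (row=6, col=2)

Derivation:
Start: (row=6, col=3)
  U (up): (row=6, col=3) -> (row=5, col=3)
  R (right): (row=5, col=3) -> (row=5, col=4)
  D (down): (row=5, col=4) -> (row=6, col=4)
  L (left): (row=6, col=4) -> (row=6, col=3)
  L (left): (row=6, col=3) -> (row=6, col=2)
  R (right): (row=6, col=2) -> (row=6, col=3)
  D (down): blocked, stay at (row=6, col=3)
  L (left): (row=6, col=3) -> (row=6, col=2)
Final: (row=6, col=2)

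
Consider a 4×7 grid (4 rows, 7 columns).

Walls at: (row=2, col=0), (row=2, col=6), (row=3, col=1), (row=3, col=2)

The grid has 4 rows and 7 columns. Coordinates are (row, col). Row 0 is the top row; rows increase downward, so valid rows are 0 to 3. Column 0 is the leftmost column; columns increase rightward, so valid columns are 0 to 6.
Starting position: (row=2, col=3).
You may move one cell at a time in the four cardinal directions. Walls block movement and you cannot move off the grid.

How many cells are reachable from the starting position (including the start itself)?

Answer: Reachable cells: 23

Derivation:
BFS flood-fill from (row=2, col=3):
  Distance 0: (row=2, col=3)
  Distance 1: (row=1, col=3), (row=2, col=2), (row=2, col=4), (row=3, col=3)
  Distance 2: (row=0, col=3), (row=1, col=2), (row=1, col=4), (row=2, col=1), (row=2, col=5), (row=3, col=4)
  Distance 3: (row=0, col=2), (row=0, col=4), (row=1, col=1), (row=1, col=5), (row=3, col=5)
  Distance 4: (row=0, col=1), (row=0, col=5), (row=1, col=0), (row=1, col=6), (row=3, col=6)
  Distance 5: (row=0, col=0), (row=0, col=6)
Total reachable: 23 (grid has 24 open cells total)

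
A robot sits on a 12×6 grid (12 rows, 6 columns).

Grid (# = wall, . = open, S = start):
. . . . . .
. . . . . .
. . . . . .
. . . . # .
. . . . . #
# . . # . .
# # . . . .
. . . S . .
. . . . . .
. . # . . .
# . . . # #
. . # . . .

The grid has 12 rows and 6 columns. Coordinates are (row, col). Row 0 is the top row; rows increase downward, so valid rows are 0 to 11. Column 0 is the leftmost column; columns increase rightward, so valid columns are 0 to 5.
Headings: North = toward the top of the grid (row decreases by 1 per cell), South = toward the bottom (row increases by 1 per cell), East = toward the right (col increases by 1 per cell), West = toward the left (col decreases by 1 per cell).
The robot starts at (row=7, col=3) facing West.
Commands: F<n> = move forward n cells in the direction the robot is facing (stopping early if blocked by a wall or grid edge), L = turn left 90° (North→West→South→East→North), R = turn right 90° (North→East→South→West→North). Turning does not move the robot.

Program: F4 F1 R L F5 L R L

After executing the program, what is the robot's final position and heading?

Answer: Final position: (row=7, col=0), facing South

Derivation:
Start: (row=7, col=3), facing West
  F4: move forward 3/4 (blocked), now at (row=7, col=0)
  F1: move forward 0/1 (blocked), now at (row=7, col=0)
  R: turn right, now facing North
  L: turn left, now facing West
  F5: move forward 0/5 (blocked), now at (row=7, col=0)
  L: turn left, now facing South
  R: turn right, now facing West
  L: turn left, now facing South
Final: (row=7, col=0), facing South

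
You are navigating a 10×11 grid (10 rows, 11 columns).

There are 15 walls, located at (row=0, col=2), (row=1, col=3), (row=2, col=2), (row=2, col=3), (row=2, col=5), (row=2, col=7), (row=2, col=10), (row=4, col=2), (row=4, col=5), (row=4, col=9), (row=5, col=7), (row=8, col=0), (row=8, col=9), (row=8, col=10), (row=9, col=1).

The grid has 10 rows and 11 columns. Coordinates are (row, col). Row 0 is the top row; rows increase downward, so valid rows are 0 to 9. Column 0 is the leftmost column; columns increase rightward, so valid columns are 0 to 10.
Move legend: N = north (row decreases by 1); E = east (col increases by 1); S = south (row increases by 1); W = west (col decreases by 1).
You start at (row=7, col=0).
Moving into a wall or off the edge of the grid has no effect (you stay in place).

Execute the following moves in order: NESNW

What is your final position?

Start: (row=7, col=0)
  N (north): (row=7, col=0) -> (row=6, col=0)
  E (east): (row=6, col=0) -> (row=6, col=1)
  S (south): (row=6, col=1) -> (row=7, col=1)
  N (north): (row=7, col=1) -> (row=6, col=1)
  W (west): (row=6, col=1) -> (row=6, col=0)
Final: (row=6, col=0)

Answer: Final position: (row=6, col=0)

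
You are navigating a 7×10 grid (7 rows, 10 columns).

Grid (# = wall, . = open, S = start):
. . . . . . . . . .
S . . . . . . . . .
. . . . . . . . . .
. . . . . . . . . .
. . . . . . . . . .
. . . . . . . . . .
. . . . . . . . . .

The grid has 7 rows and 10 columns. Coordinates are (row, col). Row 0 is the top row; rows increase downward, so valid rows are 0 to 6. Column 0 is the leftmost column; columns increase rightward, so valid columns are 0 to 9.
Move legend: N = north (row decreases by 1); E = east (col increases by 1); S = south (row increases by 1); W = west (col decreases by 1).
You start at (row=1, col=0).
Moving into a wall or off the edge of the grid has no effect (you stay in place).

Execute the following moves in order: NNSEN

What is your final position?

Start: (row=1, col=0)
  N (north): (row=1, col=0) -> (row=0, col=0)
  N (north): blocked, stay at (row=0, col=0)
  S (south): (row=0, col=0) -> (row=1, col=0)
  E (east): (row=1, col=0) -> (row=1, col=1)
  N (north): (row=1, col=1) -> (row=0, col=1)
Final: (row=0, col=1)

Answer: Final position: (row=0, col=1)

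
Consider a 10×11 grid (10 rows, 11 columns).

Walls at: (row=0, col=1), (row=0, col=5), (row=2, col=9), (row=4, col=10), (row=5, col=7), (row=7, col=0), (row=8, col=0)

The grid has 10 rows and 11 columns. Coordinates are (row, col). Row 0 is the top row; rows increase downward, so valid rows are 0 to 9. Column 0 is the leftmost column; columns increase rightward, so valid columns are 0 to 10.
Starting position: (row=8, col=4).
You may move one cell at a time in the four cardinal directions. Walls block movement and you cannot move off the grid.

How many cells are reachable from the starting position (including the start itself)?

BFS flood-fill from (row=8, col=4):
  Distance 0: (row=8, col=4)
  Distance 1: (row=7, col=4), (row=8, col=3), (row=8, col=5), (row=9, col=4)
  Distance 2: (row=6, col=4), (row=7, col=3), (row=7, col=5), (row=8, col=2), (row=8, col=6), (row=9, col=3), (row=9, col=5)
  Distance 3: (row=5, col=4), (row=6, col=3), (row=6, col=5), (row=7, col=2), (row=7, col=6), (row=8, col=1), (row=8, col=7), (row=9, col=2), (row=9, col=6)
  Distance 4: (row=4, col=4), (row=5, col=3), (row=5, col=5), (row=6, col=2), (row=6, col=6), (row=7, col=1), (row=7, col=7), (row=8, col=8), (row=9, col=1), (row=9, col=7)
  Distance 5: (row=3, col=4), (row=4, col=3), (row=4, col=5), (row=5, col=2), (row=5, col=6), (row=6, col=1), (row=6, col=7), (row=7, col=8), (row=8, col=9), (row=9, col=0), (row=9, col=8)
  Distance 6: (row=2, col=4), (row=3, col=3), (row=3, col=5), (row=4, col=2), (row=4, col=6), (row=5, col=1), (row=6, col=0), (row=6, col=8), (row=7, col=9), (row=8, col=10), (row=9, col=9)
  Distance 7: (row=1, col=4), (row=2, col=3), (row=2, col=5), (row=3, col=2), (row=3, col=6), (row=4, col=1), (row=4, col=7), (row=5, col=0), (row=5, col=8), (row=6, col=9), (row=7, col=10), (row=9, col=10)
  Distance 8: (row=0, col=4), (row=1, col=3), (row=1, col=5), (row=2, col=2), (row=2, col=6), (row=3, col=1), (row=3, col=7), (row=4, col=0), (row=4, col=8), (row=5, col=9), (row=6, col=10)
  Distance 9: (row=0, col=3), (row=1, col=2), (row=1, col=6), (row=2, col=1), (row=2, col=7), (row=3, col=0), (row=3, col=8), (row=4, col=9), (row=5, col=10)
  Distance 10: (row=0, col=2), (row=0, col=6), (row=1, col=1), (row=1, col=7), (row=2, col=0), (row=2, col=8), (row=3, col=9)
  Distance 11: (row=0, col=7), (row=1, col=0), (row=1, col=8), (row=3, col=10)
  Distance 12: (row=0, col=0), (row=0, col=8), (row=1, col=9), (row=2, col=10)
  Distance 13: (row=0, col=9), (row=1, col=10)
  Distance 14: (row=0, col=10)
Total reachable: 103 (grid has 103 open cells total)

Answer: Reachable cells: 103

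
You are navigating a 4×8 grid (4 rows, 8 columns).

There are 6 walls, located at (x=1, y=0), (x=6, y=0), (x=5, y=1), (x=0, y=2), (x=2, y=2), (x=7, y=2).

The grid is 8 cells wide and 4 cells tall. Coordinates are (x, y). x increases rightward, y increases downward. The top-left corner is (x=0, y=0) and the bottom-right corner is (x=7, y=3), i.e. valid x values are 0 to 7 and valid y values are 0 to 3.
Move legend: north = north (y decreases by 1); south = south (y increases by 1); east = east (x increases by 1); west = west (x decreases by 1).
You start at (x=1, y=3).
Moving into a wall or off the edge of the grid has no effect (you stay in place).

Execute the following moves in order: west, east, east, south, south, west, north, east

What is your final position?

Answer: Final position: (x=1, y=2)

Derivation:
Start: (x=1, y=3)
  west (west): (x=1, y=3) -> (x=0, y=3)
  east (east): (x=0, y=3) -> (x=1, y=3)
  east (east): (x=1, y=3) -> (x=2, y=3)
  south (south): blocked, stay at (x=2, y=3)
  south (south): blocked, stay at (x=2, y=3)
  west (west): (x=2, y=3) -> (x=1, y=3)
  north (north): (x=1, y=3) -> (x=1, y=2)
  east (east): blocked, stay at (x=1, y=2)
Final: (x=1, y=2)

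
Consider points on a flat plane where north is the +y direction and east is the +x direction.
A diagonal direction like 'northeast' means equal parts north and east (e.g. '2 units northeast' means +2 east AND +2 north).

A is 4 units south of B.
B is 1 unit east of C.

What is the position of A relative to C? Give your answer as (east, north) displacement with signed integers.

Place C at the origin (east=0, north=0).
  B is 1 unit east of C: delta (east=+1, north=+0); B at (east=1, north=0).
  A is 4 units south of B: delta (east=+0, north=-4); A at (east=1, north=-4).
Therefore A relative to C: (east=1, north=-4).

Answer: A is at (east=1, north=-4) relative to C.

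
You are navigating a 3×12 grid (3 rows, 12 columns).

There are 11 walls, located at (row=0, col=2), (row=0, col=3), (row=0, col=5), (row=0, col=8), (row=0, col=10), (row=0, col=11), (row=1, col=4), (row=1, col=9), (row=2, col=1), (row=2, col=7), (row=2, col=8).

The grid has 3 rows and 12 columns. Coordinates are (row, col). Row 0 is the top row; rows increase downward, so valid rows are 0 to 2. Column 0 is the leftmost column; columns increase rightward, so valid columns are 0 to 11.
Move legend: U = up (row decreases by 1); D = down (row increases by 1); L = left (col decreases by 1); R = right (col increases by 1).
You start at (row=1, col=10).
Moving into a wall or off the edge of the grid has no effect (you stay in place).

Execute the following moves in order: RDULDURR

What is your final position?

Answer: Final position: (row=1, col=11)

Derivation:
Start: (row=1, col=10)
  R (right): (row=1, col=10) -> (row=1, col=11)
  D (down): (row=1, col=11) -> (row=2, col=11)
  U (up): (row=2, col=11) -> (row=1, col=11)
  L (left): (row=1, col=11) -> (row=1, col=10)
  D (down): (row=1, col=10) -> (row=2, col=10)
  U (up): (row=2, col=10) -> (row=1, col=10)
  R (right): (row=1, col=10) -> (row=1, col=11)
  R (right): blocked, stay at (row=1, col=11)
Final: (row=1, col=11)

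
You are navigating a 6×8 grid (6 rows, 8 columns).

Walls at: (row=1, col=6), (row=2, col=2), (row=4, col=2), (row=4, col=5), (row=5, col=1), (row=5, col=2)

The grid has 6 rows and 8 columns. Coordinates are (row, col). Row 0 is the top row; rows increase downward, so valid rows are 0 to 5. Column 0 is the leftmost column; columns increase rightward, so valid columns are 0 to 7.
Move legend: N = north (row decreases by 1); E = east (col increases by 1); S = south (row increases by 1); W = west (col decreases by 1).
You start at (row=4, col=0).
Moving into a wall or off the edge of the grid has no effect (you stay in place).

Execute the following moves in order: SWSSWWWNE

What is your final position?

Answer: Final position: (row=4, col=1)

Derivation:
Start: (row=4, col=0)
  S (south): (row=4, col=0) -> (row=5, col=0)
  W (west): blocked, stay at (row=5, col=0)
  S (south): blocked, stay at (row=5, col=0)
  S (south): blocked, stay at (row=5, col=0)
  [×3]W (west): blocked, stay at (row=5, col=0)
  N (north): (row=5, col=0) -> (row=4, col=0)
  E (east): (row=4, col=0) -> (row=4, col=1)
Final: (row=4, col=1)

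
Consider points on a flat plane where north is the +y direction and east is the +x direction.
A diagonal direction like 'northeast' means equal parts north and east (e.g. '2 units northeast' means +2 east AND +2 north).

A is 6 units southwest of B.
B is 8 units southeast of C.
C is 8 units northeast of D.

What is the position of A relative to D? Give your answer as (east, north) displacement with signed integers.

Place D at the origin (east=0, north=0).
  C is 8 units northeast of D: delta (east=+8, north=+8); C at (east=8, north=8).
  B is 8 units southeast of C: delta (east=+8, north=-8); B at (east=16, north=0).
  A is 6 units southwest of B: delta (east=-6, north=-6); A at (east=10, north=-6).
Therefore A relative to D: (east=10, north=-6).

Answer: A is at (east=10, north=-6) relative to D.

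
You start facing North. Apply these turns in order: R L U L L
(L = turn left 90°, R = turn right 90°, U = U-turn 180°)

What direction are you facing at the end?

Start: North
  R (right (90° clockwise)) -> East
  L (left (90° counter-clockwise)) -> North
  U (U-turn (180°)) -> South
  L (left (90° counter-clockwise)) -> East
  L (left (90° counter-clockwise)) -> North
Final: North

Answer: Final heading: North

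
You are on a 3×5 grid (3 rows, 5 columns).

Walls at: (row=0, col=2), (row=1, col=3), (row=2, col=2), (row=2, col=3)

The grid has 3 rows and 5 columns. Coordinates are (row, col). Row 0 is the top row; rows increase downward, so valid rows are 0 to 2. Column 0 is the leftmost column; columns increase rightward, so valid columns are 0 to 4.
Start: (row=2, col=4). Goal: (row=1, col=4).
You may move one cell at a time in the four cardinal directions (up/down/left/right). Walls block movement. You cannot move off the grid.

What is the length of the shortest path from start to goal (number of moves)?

Answer: Shortest path length: 1

Derivation:
BFS from (row=2, col=4) until reaching (row=1, col=4):
  Distance 0: (row=2, col=4)
  Distance 1: (row=1, col=4)  <- goal reached here
One shortest path (1 moves): (row=2, col=4) -> (row=1, col=4)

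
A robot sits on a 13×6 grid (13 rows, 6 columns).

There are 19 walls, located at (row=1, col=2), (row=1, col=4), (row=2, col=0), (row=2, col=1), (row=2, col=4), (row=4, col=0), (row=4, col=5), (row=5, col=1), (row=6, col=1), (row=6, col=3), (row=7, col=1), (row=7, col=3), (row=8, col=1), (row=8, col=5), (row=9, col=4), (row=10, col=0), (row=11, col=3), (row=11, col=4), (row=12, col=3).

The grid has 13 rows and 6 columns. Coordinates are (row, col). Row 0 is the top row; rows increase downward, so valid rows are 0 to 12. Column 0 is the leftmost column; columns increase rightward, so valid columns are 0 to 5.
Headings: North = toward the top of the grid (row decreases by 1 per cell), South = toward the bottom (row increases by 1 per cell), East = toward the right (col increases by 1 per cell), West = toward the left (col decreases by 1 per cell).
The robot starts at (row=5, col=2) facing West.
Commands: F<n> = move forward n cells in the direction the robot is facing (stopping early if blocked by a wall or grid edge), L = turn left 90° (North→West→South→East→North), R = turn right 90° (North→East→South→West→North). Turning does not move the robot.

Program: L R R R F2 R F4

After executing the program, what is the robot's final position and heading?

Start: (row=5, col=2), facing West
  L: turn left, now facing South
  R: turn right, now facing West
  R: turn right, now facing North
  R: turn right, now facing East
  F2: move forward 2, now at (row=5, col=4)
  R: turn right, now facing South
  F4: move forward 3/4 (blocked), now at (row=8, col=4)
Final: (row=8, col=4), facing South

Answer: Final position: (row=8, col=4), facing South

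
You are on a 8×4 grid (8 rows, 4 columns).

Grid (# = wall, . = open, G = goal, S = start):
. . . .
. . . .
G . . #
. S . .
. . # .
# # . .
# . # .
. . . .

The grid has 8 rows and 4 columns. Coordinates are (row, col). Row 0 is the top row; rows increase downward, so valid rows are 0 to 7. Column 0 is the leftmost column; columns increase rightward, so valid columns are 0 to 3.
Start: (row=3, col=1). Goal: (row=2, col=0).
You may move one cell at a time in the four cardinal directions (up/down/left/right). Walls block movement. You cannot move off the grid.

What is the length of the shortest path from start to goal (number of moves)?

BFS from (row=3, col=1) until reaching (row=2, col=0):
  Distance 0: (row=3, col=1)
  Distance 1: (row=2, col=1), (row=3, col=0), (row=3, col=2), (row=4, col=1)
  Distance 2: (row=1, col=1), (row=2, col=0), (row=2, col=2), (row=3, col=3), (row=4, col=0)  <- goal reached here
One shortest path (2 moves): (row=3, col=1) -> (row=3, col=0) -> (row=2, col=0)

Answer: Shortest path length: 2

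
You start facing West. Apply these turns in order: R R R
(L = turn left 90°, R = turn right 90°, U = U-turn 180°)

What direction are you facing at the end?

Answer: Final heading: South

Derivation:
Start: West
  R (right (90° clockwise)) -> North
  R (right (90° clockwise)) -> East
  R (right (90° clockwise)) -> South
Final: South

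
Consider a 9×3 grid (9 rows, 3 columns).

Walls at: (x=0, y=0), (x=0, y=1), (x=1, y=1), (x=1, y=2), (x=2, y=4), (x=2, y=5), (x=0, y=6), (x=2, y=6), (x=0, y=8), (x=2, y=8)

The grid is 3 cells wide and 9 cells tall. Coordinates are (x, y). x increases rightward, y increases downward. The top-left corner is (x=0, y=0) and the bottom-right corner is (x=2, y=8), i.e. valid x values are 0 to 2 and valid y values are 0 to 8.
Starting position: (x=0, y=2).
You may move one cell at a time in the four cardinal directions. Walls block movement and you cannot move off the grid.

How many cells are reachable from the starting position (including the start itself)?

Answer: Reachable cells: 17

Derivation:
BFS flood-fill from (x=0, y=2):
  Distance 0: (x=0, y=2)
  Distance 1: (x=0, y=3)
  Distance 2: (x=1, y=3), (x=0, y=4)
  Distance 3: (x=2, y=3), (x=1, y=4), (x=0, y=5)
  Distance 4: (x=2, y=2), (x=1, y=5)
  Distance 5: (x=2, y=1), (x=1, y=6)
  Distance 6: (x=2, y=0), (x=1, y=7)
  Distance 7: (x=1, y=0), (x=0, y=7), (x=2, y=7), (x=1, y=8)
Total reachable: 17 (grid has 17 open cells total)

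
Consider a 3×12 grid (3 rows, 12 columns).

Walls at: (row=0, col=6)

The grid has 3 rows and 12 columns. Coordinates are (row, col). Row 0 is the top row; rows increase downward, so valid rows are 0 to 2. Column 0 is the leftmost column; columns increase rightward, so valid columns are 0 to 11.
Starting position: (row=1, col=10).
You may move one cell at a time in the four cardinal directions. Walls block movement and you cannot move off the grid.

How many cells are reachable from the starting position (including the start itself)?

Answer: Reachable cells: 35

Derivation:
BFS flood-fill from (row=1, col=10):
  Distance 0: (row=1, col=10)
  Distance 1: (row=0, col=10), (row=1, col=9), (row=1, col=11), (row=2, col=10)
  Distance 2: (row=0, col=9), (row=0, col=11), (row=1, col=8), (row=2, col=9), (row=2, col=11)
  Distance 3: (row=0, col=8), (row=1, col=7), (row=2, col=8)
  Distance 4: (row=0, col=7), (row=1, col=6), (row=2, col=7)
  Distance 5: (row=1, col=5), (row=2, col=6)
  Distance 6: (row=0, col=5), (row=1, col=4), (row=2, col=5)
  Distance 7: (row=0, col=4), (row=1, col=3), (row=2, col=4)
  Distance 8: (row=0, col=3), (row=1, col=2), (row=2, col=3)
  Distance 9: (row=0, col=2), (row=1, col=1), (row=2, col=2)
  Distance 10: (row=0, col=1), (row=1, col=0), (row=2, col=1)
  Distance 11: (row=0, col=0), (row=2, col=0)
Total reachable: 35 (grid has 35 open cells total)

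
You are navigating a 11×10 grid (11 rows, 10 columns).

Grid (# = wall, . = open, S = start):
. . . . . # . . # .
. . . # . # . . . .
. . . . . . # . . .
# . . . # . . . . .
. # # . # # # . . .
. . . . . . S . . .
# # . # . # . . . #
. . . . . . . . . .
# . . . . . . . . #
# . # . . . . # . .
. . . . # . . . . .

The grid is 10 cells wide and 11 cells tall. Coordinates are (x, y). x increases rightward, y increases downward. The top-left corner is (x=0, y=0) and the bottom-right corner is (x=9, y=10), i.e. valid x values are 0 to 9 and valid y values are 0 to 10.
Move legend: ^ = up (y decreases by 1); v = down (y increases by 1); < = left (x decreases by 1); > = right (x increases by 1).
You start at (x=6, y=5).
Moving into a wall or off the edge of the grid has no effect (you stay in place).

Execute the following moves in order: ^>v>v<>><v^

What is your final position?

Answer: Final position: (x=8, y=7)

Derivation:
Start: (x=6, y=5)
  ^ (up): blocked, stay at (x=6, y=5)
  > (right): (x=6, y=5) -> (x=7, y=5)
  v (down): (x=7, y=5) -> (x=7, y=6)
  > (right): (x=7, y=6) -> (x=8, y=6)
  v (down): (x=8, y=6) -> (x=8, y=7)
  < (left): (x=8, y=7) -> (x=7, y=7)
  > (right): (x=7, y=7) -> (x=8, y=7)
  > (right): (x=8, y=7) -> (x=9, y=7)
  < (left): (x=9, y=7) -> (x=8, y=7)
  v (down): (x=8, y=7) -> (x=8, y=8)
  ^ (up): (x=8, y=8) -> (x=8, y=7)
Final: (x=8, y=7)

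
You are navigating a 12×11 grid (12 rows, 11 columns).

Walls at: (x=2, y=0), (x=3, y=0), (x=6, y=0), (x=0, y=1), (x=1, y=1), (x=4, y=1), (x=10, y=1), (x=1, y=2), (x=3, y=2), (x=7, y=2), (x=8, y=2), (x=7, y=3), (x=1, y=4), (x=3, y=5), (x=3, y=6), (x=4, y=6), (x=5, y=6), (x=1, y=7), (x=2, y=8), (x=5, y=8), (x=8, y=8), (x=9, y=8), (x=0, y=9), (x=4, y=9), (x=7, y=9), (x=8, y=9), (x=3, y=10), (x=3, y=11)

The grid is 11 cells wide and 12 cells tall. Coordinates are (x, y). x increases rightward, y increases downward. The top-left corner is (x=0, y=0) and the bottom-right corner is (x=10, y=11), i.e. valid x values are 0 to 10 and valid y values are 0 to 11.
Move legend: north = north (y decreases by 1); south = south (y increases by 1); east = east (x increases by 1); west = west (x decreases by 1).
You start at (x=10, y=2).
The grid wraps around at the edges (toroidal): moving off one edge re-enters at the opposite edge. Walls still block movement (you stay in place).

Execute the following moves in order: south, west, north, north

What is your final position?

Start: (x=10, y=2)
  south (south): (x=10, y=2) -> (x=10, y=3)
  west (west): (x=10, y=3) -> (x=9, y=3)
  north (north): (x=9, y=3) -> (x=9, y=2)
  north (north): (x=9, y=2) -> (x=9, y=1)
Final: (x=9, y=1)

Answer: Final position: (x=9, y=1)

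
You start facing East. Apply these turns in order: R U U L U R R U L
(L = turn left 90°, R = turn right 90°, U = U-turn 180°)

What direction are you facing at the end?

Start: East
  R (right (90° clockwise)) -> South
  U (U-turn (180°)) -> North
  U (U-turn (180°)) -> South
  L (left (90° counter-clockwise)) -> East
  U (U-turn (180°)) -> West
  R (right (90° clockwise)) -> North
  R (right (90° clockwise)) -> East
  U (U-turn (180°)) -> West
  L (left (90° counter-clockwise)) -> South
Final: South

Answer: Final heading: South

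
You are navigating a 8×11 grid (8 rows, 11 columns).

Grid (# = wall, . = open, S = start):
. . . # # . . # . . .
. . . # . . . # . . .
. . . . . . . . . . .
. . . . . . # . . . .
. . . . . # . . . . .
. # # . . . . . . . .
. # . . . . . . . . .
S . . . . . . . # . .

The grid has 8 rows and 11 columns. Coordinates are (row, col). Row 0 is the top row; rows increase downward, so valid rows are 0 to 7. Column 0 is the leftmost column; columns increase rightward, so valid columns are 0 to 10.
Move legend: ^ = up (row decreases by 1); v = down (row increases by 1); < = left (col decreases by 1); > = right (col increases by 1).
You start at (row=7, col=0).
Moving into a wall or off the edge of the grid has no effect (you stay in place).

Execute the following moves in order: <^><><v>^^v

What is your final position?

Answer: Final position: (row=7, col=1)

Derivation:
Start: (row=7, col=0)
  < (left): blocked, stay at (row=7, col=0)
  ^ (up): (row=7, col=0) -> (row=6, col=0)
  > (right): blocked, stay at (row=6, col=0)
  < (left): blocked, stay at (row=6, col=0)
  > (right): blocked, stay at (row=6, col=0)
  < (left): blocked, stay at (row=6, col=0)
  v (down): (row=6, col=0) -> (row=7, col=0)
  > (right): (row=7, col=0) -> (row=7, col=1)
  ^ (up): blocked, stay at (row=7, col=1)
  ^ (up): blocked, stay at (row=7, col=1)
  v (down): blocked, stay at (row=7, col=1)
Final: (row=7, col=1)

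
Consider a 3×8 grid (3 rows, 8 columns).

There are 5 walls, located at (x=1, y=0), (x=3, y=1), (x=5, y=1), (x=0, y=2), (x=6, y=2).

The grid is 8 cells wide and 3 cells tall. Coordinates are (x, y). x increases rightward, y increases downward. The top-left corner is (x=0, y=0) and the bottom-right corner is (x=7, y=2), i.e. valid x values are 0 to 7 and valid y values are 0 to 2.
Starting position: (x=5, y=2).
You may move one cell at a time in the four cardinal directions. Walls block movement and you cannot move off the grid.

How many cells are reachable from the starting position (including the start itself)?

BFS flood-fill from (x=5, y=2):
  Distance 0: (x=5, y=2)
  Distance 1: (x=4, y=2)
  Distance 2: (x=4, y=1), (x=3, y=2)
  Distance 3: (x=4, y=0), (x=2, y=2)
  Distance 4: (x=3, y=0), (x=5, y=0), (x=2, y=1), (x=1, y=2)
  Distance 5: (x=2, y=0), (x=6, y=0), (x=1, y=1)
  Distance 6: (x=7, y=0), (x=0, y=1), (x=6, y=1)
  Distance 7: (x=0, y=0), (x=7, y=1)
  Distance 8: (x=7, y=2)
Total reachable: 19 (grid has 19 open cells total)

Answer: Reachable cells: 19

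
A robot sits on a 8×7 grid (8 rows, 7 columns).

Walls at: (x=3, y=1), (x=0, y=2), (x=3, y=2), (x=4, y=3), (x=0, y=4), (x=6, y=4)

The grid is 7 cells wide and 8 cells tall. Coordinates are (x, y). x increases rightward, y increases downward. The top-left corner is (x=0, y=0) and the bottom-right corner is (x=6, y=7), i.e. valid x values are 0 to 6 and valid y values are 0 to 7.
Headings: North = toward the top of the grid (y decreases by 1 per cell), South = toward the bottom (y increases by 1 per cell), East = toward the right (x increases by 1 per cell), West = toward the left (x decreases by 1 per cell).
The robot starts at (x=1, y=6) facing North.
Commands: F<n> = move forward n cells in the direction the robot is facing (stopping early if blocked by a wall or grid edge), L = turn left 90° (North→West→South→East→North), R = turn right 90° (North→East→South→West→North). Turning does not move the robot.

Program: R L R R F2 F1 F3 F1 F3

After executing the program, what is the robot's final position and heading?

Answer: Final position: (x=1, y=7), facing South

Derivation:
Start: (x=1, y=6), facing North
  R: turn right, now facing East
  L: turn left, now facing North
  R: turn right, now facing East
  R: turn right, now facing South
  F2: move forward 1/2 (blocked), now at (x=1, y=7)
  F1: move forward 0/1 (blocked), now at (x=1, y=7)
  F3: move forward 0/3 (blocked), now at (x=1, y=7)
  F1: move forward 0/1 (blocked), now at (x=1, y=7)
  F3: move forward 0/3 (blocked), now at (x=1, y=7)
Final: (x=1, y=7), facing South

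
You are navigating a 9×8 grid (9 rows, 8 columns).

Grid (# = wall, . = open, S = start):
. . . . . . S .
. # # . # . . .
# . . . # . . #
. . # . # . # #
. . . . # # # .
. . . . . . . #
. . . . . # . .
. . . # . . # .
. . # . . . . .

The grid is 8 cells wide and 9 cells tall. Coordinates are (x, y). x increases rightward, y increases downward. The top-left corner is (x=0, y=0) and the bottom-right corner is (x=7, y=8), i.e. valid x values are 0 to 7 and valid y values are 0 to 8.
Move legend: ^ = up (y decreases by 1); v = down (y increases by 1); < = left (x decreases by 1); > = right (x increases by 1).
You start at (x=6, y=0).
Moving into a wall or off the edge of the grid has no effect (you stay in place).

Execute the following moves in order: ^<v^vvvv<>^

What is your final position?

Answer: Final position: (x=5, y=2)

Derivation:
Start: (x=6, y=0)
  ^ (up): blocked, stay at (x=6, y=0)
  < (left): (x=6, y=0) -> (x=5, y=0)
  v (down): (x=5, y=0) -> (x=5, y=1)
  ^ (up): (x=5, y=1) -> (x=5, y=0)
  v (down): (x=5, y=0) -> (x=5, y=1)
  v (down): (x=5, y=1) -> (x=5, y=2)
  v (down): (x=5, y=2) -> (x=5, y=3)
  v (down): blocked, stay at (x=5, y=3)
  < (left): blocked, stay at (x=5, y=3)
  > (right): blocked, stay at (x=5, y=3)
  ^ (up): (x=5, y=3) -> (x=5, y=2)
Final: (x=5, y=2)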